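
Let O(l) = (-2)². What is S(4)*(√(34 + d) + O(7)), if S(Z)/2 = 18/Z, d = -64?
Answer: 36 + 9*I*√30 ≈ 36.0 + 49.295*I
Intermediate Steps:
O(l) = 4
S(Z) = 36/Z (S(Z) = 2*(18/Z) = 36/Z)
S(4)*(√(34 + d) + O(7)) = (36/4)*(√(34 - 64) + 4) = (36*(¼))*(√(-30) + 4) = 9*(I*√30 + 4) = 9*(4 + I*√30) = 36 + 9*I*√30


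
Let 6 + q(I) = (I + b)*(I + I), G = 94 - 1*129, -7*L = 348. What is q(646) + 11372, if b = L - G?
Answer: 5788910/7 ≈ 8.2699e+5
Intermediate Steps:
L = -348/7 (L = -⅐*348 = -348/7 ≈ -49.714)
G = -35 (G = 94 - 129 = -35)
b = -103/7 (b = -348/7 - 1*(-35) = -348/7 + 35 = -103/7 ≈ -14.714)
q(I) = -6 + 2*I*(-103/7 + I) (q(I) = -6 + (I - 103/7)*(I + I) = -6 + (-103/7 + I)*(2*I) = -6 + 2*I*(-103/7 + I))
q(646) + 11372 = (-6 + 2*646² - 206/7*646) + 11372 = (-6 + 2*417316 - 133076/7) + 11372 = (-6 + 834632 - 133076/7) + 11372 = 5709306/7 + 11372 = 5788910/7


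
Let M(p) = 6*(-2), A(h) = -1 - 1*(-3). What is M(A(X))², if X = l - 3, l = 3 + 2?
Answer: 144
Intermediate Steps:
l = 5
X = 2 (X = 5 - 3 = 2)
A(h) = 2 (A(h) = -1 + 3 = 2)
M(p) = -12
M(A(X))² = (-12)² = 144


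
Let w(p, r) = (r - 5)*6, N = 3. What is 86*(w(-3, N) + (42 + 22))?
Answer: 4472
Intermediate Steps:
w(p, r) = -30 + 6*r (w(p, r) = (-5 + r)*6 = -30 + 6*r)
86*(w(-3, N) + (42 + 22)) = 86*((-30 + 6*3) + (42 + 22)) = 86*((-30 + 18) + 64) = 86*(-12 + 64) = 86*52 = 4472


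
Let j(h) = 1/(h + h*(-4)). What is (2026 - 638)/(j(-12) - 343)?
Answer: -49968/12347 ≈ -4.0470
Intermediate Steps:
j(h) = -1/(3*h) (j(h) = 1/(h - 4*h) = 1/(-3*h) = -1/(3*h))
(2026 - 638)/(j(-12) - 343) = (2026 - 638)/(-1/3/(-12) - 343) = 1388/(-1/3*(-1/12) - 343) = 1388/(1/36 - 343) = 1388/(-12347/36) = 1388*(-36/12347) = -49968/12347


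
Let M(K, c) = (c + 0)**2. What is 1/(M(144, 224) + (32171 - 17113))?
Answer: 1/65234 ≈ 1.5329e-5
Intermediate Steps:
M(K, c) = c**2
1/(M(144, 224) + (32171 - 17113)) = 1/(224**2 + (32171 - 17113)) = 1/(50176 + 15058) = 1/65234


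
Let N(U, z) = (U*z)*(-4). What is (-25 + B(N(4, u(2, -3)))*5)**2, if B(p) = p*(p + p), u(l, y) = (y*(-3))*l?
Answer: 687929242225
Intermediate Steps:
u(l, y) = -3*l*y (u(l, y) = (-3*y)*l = -3*l*y)
N(U, z) = -4*U*z
B(p) = 2*p**2 (B(p) = p*(2*p) = 2*p**2)
(-25 + B(N(4, u(2, -3)))*5)**2 = (-25 + (2*(-4*4*(-3*2*(-3)))**2)*5)**2 = (-25 + (2*(-4*4*18)**2)*5)**2 = (-25 + (2*(-288)**2)*5)**2 = (-25 + (2*82944)*5)**2 = (-25 + 165888*5)**2 = (-25 + 829440)**2 = 829415**2 = 687929242225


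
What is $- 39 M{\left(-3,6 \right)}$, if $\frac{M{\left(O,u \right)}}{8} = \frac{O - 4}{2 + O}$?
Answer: $-2184$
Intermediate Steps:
$M{\left(O,u \right)} = \frac{8 \left(-4 + O\right)}{2 + O}$ ($M{\left(O,u \right)} = 8 \frac{O - 4}{2 + O} = 8 \frac{-4 + O}{2 + O} = \frac{8 \left(-4 + O\right)}{2 + O}$)
$- 39 M{\left(-3,6 \right)} = - 39 \frac{8 \left(-4 - 3\right)}{2 - 3} = - 39 \cdot 8 \frac{1}{-1} \left(-7\right) = - 39 \cdot 8 \left(-1\right) \left(-7\right) = \left(-39\right) 56 = -2184$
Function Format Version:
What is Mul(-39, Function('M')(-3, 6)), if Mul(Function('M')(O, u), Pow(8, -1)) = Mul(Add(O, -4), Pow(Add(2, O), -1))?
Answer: -2184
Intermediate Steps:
Function('M')(O, u) = Mul(8, Pow(Add(2, O), -1), Add(-4, O)) (Function('M')(O, u) = Mul(8, Mul(Add(O, -4), Pow(Add(2, O), -1))) = Mul(8, Mul(Add(-4, O), Pow(Add(2, O), -1))) = Mul(8, Mul(Pow(Add(2, O), -1), Add(-4, O))) = Mul(8, Pow(Add(2, O), -1), Add(-4, O)))
Mul(-39, Function('M')(-3, 6)) = Mul(-39, Mul(8, Pow(Add(2, -3), -1), Add(-4, -3))) = Mul(-39, Mul(8, Pow(-1, -1), -7)) = Mul(-39, Mul(8, -1, -7)) = Mul(-39, 56) = -2184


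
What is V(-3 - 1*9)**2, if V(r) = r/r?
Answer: 1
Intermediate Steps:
V(r) = 1
V(-3 - 1*9)**2 = 1**2 = 1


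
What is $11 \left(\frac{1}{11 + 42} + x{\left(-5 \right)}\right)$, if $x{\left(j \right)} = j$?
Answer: $- \frac{2904}{53} \approx -54.792$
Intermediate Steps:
$11 \left(\frac{1}{11 + 42} + x{\left(-5 \right)}\right) = 11 \left(\frac{1}{11 + 42} - 5\right) = 11 \left(\frac{1}{53} - 5\right) = 11 \left(- \frac{264}{53}\right) = - \frac{2904}{53}$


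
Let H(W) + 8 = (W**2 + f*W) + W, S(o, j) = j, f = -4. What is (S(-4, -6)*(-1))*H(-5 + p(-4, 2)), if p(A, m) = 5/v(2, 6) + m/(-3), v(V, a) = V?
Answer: 415/6 ≈ 69.167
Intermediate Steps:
p(A, m) = 5/2 - m/3 (p(A, m) = 5/2 + m/(-3) = 5*(1/2) + m*(-1/3) = 5/2 - m/3)
H(W) = -8 + W**2 - 3*W (H(W) = -8 + ((W**2 - 4*W) + W) = -8 + (W**2 - 3*W) = -8 + W**2 - 3*W)
(S(-4, -6)*(-1))*H(-5 + p(-4, 2)) = (-6*(-1))*(-8 + (-5 + (5/2 - 1/3*2))**2 - 3*(-5 + (5/2 - 1/3*2))) = 6*(-8 + (-5 + (5/2 - 2/3))**2 - 3*(-5 + (5/2 - 2/3))) = 6*(-8 + (-5 + 11/6)**2 - 3*(-5 + 11/6)) = 6*(-8 + (-19/6)**2 - 3*(-19/6)) = 6*(-8 + 361/36 + 19/2) = 6*(415/36) = 415/6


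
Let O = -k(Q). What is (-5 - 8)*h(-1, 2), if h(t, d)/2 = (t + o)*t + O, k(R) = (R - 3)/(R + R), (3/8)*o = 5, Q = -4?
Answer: 4121/12 ≈ 343.42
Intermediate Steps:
o = 40/3 (o = (8/3)*5 = 40/3 ≈ 13.333)
k(R) = (-3 + R)/(2*R) (k(R) = (-3 + R)/((2*R)) = (-3 + R)*(1/(2*R)) = (-3 + R)/(2*R))
O = -7/8 (O = -(-3 - 4)/(2*(-4)) = -(-1)*(-7)/(2*4) = -1*7/8 = -7/8 ≈ -0.87500)
h(t, d) = -7/4 + 2*t*(40/3 + t) (h(t, d) = 2*((t + 40/3)*t - 7/8) = 2*((40/3 + t)*t - 7/8) = 2*(t*(40/3 + t) - 7/8) = 2*(-7/8 + t*(40/3 + t)) = -7/4 + 2*t*(40/3 + t))
(-5 - 8)*h(-1, 2) = (-5 - 8)*(-7/4 + 2*(-1)² + (80/3)*(-1)) = -13*(-7/4 + 2*1 - 80/3) = -13*(-7/4 + 2 - 80/3) = -13*(-317/12) = 4121/12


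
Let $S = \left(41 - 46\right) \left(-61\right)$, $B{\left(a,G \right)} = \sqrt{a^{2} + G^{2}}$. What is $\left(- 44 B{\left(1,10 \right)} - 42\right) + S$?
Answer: $263 - 44 \sqrt{101} \approx -179.19$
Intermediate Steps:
$B{\left(a,G \right)} = \sqrt{G^{2} + a^{2}}$
$S = 305$ ($S = \left(-5\right) \left(-61\right) = 305$)
$\left(- 44 B{\left(1,10 \right)} - 42\right) + S = \left(- 44 \sqrt{10^{2} + 1^{2}} - 42\right) + 305 = \left(- 44 \sqrt{100 + 1} - 42\right) + 305 = \left(- 44 \sqrt{101} - 42\right) + 305 = \left(-42 - 44 \sqrt{101}\right) + 305 = 263 - 44 \sqrt{101}$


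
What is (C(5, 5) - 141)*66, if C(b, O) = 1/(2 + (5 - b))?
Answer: -9273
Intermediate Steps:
C(b, O) = 1/(7 - b)
(C(5, 5) - 141)*66 = (-1/(-7 + 5) - 141)*66 = (-1/(-2) - 141)*66 = (-1*(-½) - 141)*66 = (½ - 141)*66 = -281/2*66 = -9273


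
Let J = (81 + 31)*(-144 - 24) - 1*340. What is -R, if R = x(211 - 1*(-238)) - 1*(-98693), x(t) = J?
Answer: -79537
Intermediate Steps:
J = -19156 (J = 112*(-168) - 340 = -18816 - 340 = -19156)
x(t) = -19156
R = 79537 (R = -19156 - 1*(-98693) = -19156 + 98693 = 79537)
-R = -1*79537 = -79537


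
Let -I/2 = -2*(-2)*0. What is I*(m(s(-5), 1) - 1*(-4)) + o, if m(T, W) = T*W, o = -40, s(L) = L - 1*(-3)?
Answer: -40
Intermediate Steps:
s(L) = 3 + L (s(L) = L + 3 = 3 + L)
I = 0 (I = -2*(-2*(-2))*0 = -8*0 = -2*0 = 0)
I*(m(s(-5), 1) - 1*(-4)) + o = 0*((3 - 5)*1 - 1*(-4)) - 40 = 0*(-2*1 + 4) - 40 = 0*(-2 + 4) - 40 = 0*2 - 40 = 0 - 40 = -40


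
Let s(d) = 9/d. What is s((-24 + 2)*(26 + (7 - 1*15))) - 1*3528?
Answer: -155233/44 ≈ -3528.0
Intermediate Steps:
s((-24 + 2)*(26 + (7 - 1*15))) - 1*3528 = 9/(((-24 + 2)*(26 + (7 - 1*15)))) - 1*3528 = 9/((-22*(26 + (7 - 15)))) - 3528 = 9/((-22*(26 - 8))) - 3528 = 9/((-22*18)) - 3528 = 9/(-396) - 3528 = 9*(-1/396) - 3528 = -1/44 - 3528 = -155233/44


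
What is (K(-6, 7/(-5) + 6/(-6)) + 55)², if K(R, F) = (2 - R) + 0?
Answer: 3969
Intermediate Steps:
K(R, F) = 2 - R
(K(-6, 7/(-5) + 6/(-6)) + 55)² = ((2 - 1*(-6)) + 55)² = ((2 + 6) + 55)² = (8 + 55)² = 63² = 3969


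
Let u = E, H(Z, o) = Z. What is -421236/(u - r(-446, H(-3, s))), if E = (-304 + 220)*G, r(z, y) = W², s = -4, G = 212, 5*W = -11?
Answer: 10530900/445321 ≈ 23.648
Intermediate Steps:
W = -11/5 (W = (⅕)*(-11) = -11/5 ≈ -2.2000)
r(z, y) = 121/25 (r(z, y) = (-11/5)² = 121/25)
E = -17808 (E = (-304 + 220)*212 = -84*212 = -17808)
u = -17808
-421236/(u - r(-446, H(-3, s))) = -421236/(-17808 - 1*121/25) = -421236/(-17808 - 121/25) = -421236/(-445321/25) = -421236*(-25/445321) = 10530900/445321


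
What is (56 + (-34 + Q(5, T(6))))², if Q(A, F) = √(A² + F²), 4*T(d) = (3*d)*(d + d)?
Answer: (22 + √2941)² ≈ 5811.2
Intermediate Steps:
T(d) = 3*d²/2 (T(d) = ((3*d)*(d + d))/4 = ((3*d)*(2*d))/4 = (6*d²)/4 = 3*d²/2)
(56 + (-34 + Q(5, T(6))))² = (56 + (-34 + √(5² + ((3/2)*6²)²)))² = (56 + (-34 + √(25 + ((3/2)*36)²)))² = (56 + (-34 + √(25 + 54²)))² = (56 + (-34 + √(25 + 2916)))² = (56 + (-34 + √2941))² = (22 + √2941)²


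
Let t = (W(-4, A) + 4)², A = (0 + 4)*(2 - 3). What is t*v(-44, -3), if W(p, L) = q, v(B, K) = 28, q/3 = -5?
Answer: 3388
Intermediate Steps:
q = -15 (q = 3*(-5) = -15)
A = -4 (A = 4*(-1) = -4)
W(p, L) = -15
t = 121 (t = (-15 + 4)² = (-11)² = 121)
t*v(-44, -3) = 121*28 = 3388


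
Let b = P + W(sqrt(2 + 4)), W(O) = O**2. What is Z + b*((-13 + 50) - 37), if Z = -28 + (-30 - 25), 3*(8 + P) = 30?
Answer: -83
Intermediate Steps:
P = 2 (P = -8 + (1/3)*30 = -8 + 10 = 2)
b = 8 (b = 2 + (sqrt(2 + 4))**2 = 2 + (sqrt(6))**2 = 2 + 6 = 8)
Z = -83 (Z = -28 - 55 = -83)
Z + b*((-13 + 50) - 37) = -83 + 8*((-13 + 50) - 37) = -83 + 8*(37 - 37) = -83 + 8*0 = -83 + 0 = -83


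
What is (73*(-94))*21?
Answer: -144102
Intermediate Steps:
(73*(-94))*21 = -6862*21 = -144102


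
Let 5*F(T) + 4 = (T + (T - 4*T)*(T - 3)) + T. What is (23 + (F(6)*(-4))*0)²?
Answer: 529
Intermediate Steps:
F(T) = -⅘ + 2*T/5 - 3*T*(-3 + T)/5 (F(T) = -⅘ + ((T + (T - 4*T)*(T - 3)) + T)/5 = -⅘ + ((T + (-3*T)*(-3 + T)) + T)/5 = -⅘ + ((T - 3*T*(-3 + T)) + T)/5 = -⅘ + (2*T - 3*T*(-3 + T))/5 = -⅘ + (2*T/5 - 3*T*(-3 + T)/5) = -⅘ + 2*T/5 - 3*T*(-3 + T)/5)
(23 + (F(6)*(-4))*0)² = (23 + ((-⅘ - ⅗*6² + (11/5)*6)*(-4))*0)² = (23 + ((-⅘ - ⅗*36 + 66/5)*(-4))*0)² = (23 + ((-⅘ - 108/5 + 66/5)*(-4))*0)² = (23 - 46/5*(-4)*0)² = (23 + (184/5)*0)² = (23 + 0)² = 23² = 529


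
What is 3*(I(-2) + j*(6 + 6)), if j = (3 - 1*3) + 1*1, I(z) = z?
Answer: 30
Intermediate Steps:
j = 1 (j = (3 - 3) + 1 = 0 + 1 = 1)
3*(I(-2) + j*(6 + 6)) = 3*(-2 + 1*(6 + 6)) = 3*(-2 + 1*12) = 3*(-2 + 12) = 3*10 = 30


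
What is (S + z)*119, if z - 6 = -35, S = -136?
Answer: -19635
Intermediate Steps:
z = -29 (z = 6 - 35 = -29)
(S + z)*119 = (-136 - 29)*119 = -165*119 = -19635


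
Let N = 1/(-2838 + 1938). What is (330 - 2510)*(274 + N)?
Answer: -26879291/45 ≈ -5.9732e+5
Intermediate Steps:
N = -1/900 (N = 1/(-900) = -1/900 ≈ -0.0011111)
(330 - 2510)*(274 + N) = (330 - 2510)*(274 - 1/900) = -2180*246599/900 = -26879291/45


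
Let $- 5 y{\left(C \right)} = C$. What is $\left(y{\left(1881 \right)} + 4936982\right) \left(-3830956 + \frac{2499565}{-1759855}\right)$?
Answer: $- \frac{33282248623118598481}{1759855} \approx -1.8912 \cdot 10^{13}$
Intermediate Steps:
$y{\left(C \right)} = - \frac{C}{5}$
$\left(y{\left(1881 \right)} + 4936982\right) \left(-3830956 + \frac{2499565}{-1759855}\right) = \left(\left(- \frac{1}{5}\right) 1881 + 4936982\right) \left(-3830956 + \frac{2499565}{-1759855}\right) = \left(- \frac{1881}{5} + 4936982\right) \left(-3830956 + 2499565 \left(- \frac{1}{1759855}\right)\right) = \frac{24683029 \left(-3830956 - \frac{499913}{351971}\right)}{5} = \frac{24683029}{5} \left(- \frac{1348385914189}{351971}\right) = - \frac{33282248623118598481}{1759855}$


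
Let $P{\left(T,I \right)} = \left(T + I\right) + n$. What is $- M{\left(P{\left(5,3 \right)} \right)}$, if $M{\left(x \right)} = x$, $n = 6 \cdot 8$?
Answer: $-56$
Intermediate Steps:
$n = 48$
$P{\left(T,I \right)} = 48 + I + T$ ($P{\left(T,I \right)} = \left(T + I\right) + 48 = \left(I + T\right) + 48 = 48 + I + T$)
$- M{\left(P{\left(5,3 \right)} \right)} = - (48 + 3 + 5) = \left(-1\right) 56 = -56$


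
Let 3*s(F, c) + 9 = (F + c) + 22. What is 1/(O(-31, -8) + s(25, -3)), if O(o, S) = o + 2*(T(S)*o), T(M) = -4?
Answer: 3/686 ≈ 0.0043732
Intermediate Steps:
s(F, c) = 13/3 + F/3 + c/3 (s(F, c) = -3 + ((F + c) + 22)/3 = -3 + (22 + F + c)/3 = -3 + (22/3 + F/3 + c/3) = 13/3 + F/3 + c/3)
O(o, S) = -7*o (O(o, S) = o + 2*(-4*o) = o - 8*o = -7*o)
1/(O(-31, -8) + s(25, -3)) = 1/(-7*(-31) + (13/3 + (⅓)*25 + (⅓)*(-3))) = 1/(217 + (13/3 + 25/3 - 1)) = 1/(217 + 35/3) = 1/(686/3) = 3/686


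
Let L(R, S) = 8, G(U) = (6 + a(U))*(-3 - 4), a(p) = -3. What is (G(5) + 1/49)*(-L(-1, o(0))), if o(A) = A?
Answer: 8224/49 ≈ 167.84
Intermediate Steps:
G(U) = -21 (G(U) = (6 - 3)*(-3 - 4) = 3*(-7) = -21)
(G(5) + 1/49)*(-L(-1, o(0))) = (-21 + 1/49)*(-1*8) = (-21 + 1/49)*(-8) = -1028/49*(-8) = 8224/49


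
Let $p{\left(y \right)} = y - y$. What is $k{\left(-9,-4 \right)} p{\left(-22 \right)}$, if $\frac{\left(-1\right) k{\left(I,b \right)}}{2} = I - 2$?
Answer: $0$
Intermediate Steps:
$k{\left(I,b \right)} = 4 - 2 I$ ($k{\left(I,b \right)} = - 2 \left(I - 2\right) = - 2 \left(-2 + I\right) = 4 - 2 I$)
$p{\left(y \right)} = 0$
$k{\left(-9,-4 \right)} p{\left(-22 \right)} = \left(4 - -18\right) 0 = \left(4 + 18\right) 0 = 22 \cdot 0 = 0$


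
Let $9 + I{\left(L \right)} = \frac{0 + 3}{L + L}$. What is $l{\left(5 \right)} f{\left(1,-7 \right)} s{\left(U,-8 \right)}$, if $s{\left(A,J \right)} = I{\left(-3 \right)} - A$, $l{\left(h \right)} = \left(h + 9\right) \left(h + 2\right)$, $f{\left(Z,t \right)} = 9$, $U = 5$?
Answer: $-12789$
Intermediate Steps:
$I{\left(L \right)} = -9 + \frac{3}{2 L}$ ($I{\left(L \right)} = -9 + \frac{0 + 3}{L + L} = -9 + \frac{3}{2 L}$)
$l{\left(h \right)} = \left(2 + h\right) \left(9 + h\right)$ ($l{\left(h \right)} = \left(9 + h\right) \left(2 + h\right) = \left(2 + h\right) \left(9 + h\right)$)
$s{\left(A,J \right)} = - \frac{19}{2} - A$ ($s{\left(A,J \right)} = \left(-9 + \frac{3}{2 \left(-3\right)}\right) - A = \left(-9 + \frac{3}{2} \left(- \frac{1}{3}\right)\right) - A = \left(-9 - \frac{1}{2}\right) - A = - \frac{19}{2} - A$)
$l{\left(5 \right)} f{\left(1,-7 \right)} s{\left(U,-8 \right)} = \left(18 + 5^{2} + 11 \cdot 5\right) 9 \left(- \frac{19}{2} - 5\right) = \left(18 + 25 + 55\right) 9 \left(- \frac{19}{2} - 5\right) = 98 \cdot 9 \left(- \frac{29}{2}\right) = 882 \left(- \frac{29}{2}\right) = -12789$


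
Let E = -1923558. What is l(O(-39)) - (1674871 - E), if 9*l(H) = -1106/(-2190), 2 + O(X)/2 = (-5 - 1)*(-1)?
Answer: -35462517242/9855 ≈ -3.5984e+6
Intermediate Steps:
O(X) = 8 (O(X) = -4 + 2*((-5 - 1)*(-1)) = -4 + 2*(-6*(-1)) = -4 + 2*6 = -4 + 12 = 8)
l(H) = 553/9855 (l(H) = (-1106/(-2190))/9 = (-1106*(-1/2190))/9 = (1/9)*(553/1095) = 553/9855)
l(O(-39)) - (1674871 - E) = 553/9855 - (1674871 - 1*(-1923558)) = 553/9855 - (1674871 + 1923558) = 553/9855 - 1*3598429 = 553/9855 - 3598429 = -35462517242/9855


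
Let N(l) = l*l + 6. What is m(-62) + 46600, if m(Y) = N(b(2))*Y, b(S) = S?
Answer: 45980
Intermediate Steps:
N(l) = 6 + l**2 (N(l) = l**2 + 6 = 6 + l**2)
m(Y) = 10*Y (m(Y) = (6 + 2**2)*Y = (6 + 4)*Y = 10*Y)
m(-62) + 46600 = 10*(-62) + 46600 = -620 + 46600 = 45980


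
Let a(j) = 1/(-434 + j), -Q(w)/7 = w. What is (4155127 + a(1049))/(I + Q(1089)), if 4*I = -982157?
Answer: -10221612424/622779135 ≈ -16.413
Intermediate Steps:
I = -982157/4 (I = (¼)*(-982157) = -982157/4 ≈ -2.4554e+5)
Q(w) = -7*w
(4155127 + a(1049))/(I + Q(1089)) = (4155127 + 1/(-434 + 1049))/(-982157/4 - 7*1089) = (4155127 + 1/615)/(-982157/4 - 7623) = (4155127 + 1/615)/(-1012649/4) = (2555403106/615)*(-4/1012649) = -10221612424/622779135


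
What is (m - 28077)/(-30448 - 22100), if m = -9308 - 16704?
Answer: 54089/52548 ≈ 1.0293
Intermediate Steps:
m = -26012
(m - 28077)/(-30448 - 22100) = (-26012 - 28077)/(-30448 - 22100) = -54089/(-52548) = -54089*(-1/52548) = 54089/52548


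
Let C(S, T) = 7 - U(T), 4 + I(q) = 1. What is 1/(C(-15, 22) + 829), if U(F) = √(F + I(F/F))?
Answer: 44/36783 + √19/698877 ≈ 0.0012024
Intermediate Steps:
I(q) = -3 (I(q) = -4 + 1 = -3)
U(F) = √(-3 + F) (U(F) = √(F - 3) = √(-3 + F))
C(S, T) = 7 - √(-3 + T)
1/(C(-15, 22) + 829) = 1/((7 - √(-3 + 22)) + 829) = 1/((7 - √19) + 829) = 1/(836 - √19)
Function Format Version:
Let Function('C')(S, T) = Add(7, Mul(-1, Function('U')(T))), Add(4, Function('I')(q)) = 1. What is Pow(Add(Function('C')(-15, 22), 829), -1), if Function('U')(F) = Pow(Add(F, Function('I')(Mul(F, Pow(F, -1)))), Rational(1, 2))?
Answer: Add(Rational(44, 36783), Mul(Rational(1, 698877), Pow(19, Rational(1, 2)))) ≈ 0.0012024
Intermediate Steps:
Function('I')(q) = -3 (Function('I')(q) = Add(-4, 1) = -3)
Function('U')(F) = Pow(Add(-3, F), Rational(1, 2)) (Function('U')(F) = Pow(Add(F, -3), Rational(1, 2)) = Pow(Add(-3, F), Rational(1, 2)))
Function('C')(S, T) = Add(7, Mul(-1, Pow(Add(-3, T), Rational(1, 2))))
Pow(Add(Function('C')(-15, 22), 829), -1) = Pow(Add(Add(7, Mul(-1, Pow(Add(-3, 22), Rational(1, 2)))), 829), -1) = Pow(Add(Add(7, Mul(-1, Pow(19, Rational(1, 2)))), 829), -1) = Pow(Add(836, Mul(-1, Pow(19, Rational(1, 2)))), -1)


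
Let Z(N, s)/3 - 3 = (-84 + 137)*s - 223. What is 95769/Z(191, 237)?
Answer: 31923/12341 ≈ 2.5867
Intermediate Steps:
Z(N, s) = -660 + 159*s (Z(N, s) = 9 + 3*((-84 + 137)*s - 223) = 9 + 3*(53*s - 223) = 9 + 3*(-223 + 53*s) = 9 + (-669 + 159*s) = -660 + 159*s)
95769/Z(191, 237) = 95769/(-660 + 159*237) = 95769/(-660 + 37683) = 95769/37023 = 95769*(1/37023) = 31923/12341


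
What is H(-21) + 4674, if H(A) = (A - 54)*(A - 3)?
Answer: 6474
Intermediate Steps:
H(A) = (-54 + A)*(-3 + A)
H(-21) + 4674 = (162 + (-21)**2 - 57*(-21)) + 4674 = (162 + 441 + 1197) + 4674 = 1800 + 4674 = 6474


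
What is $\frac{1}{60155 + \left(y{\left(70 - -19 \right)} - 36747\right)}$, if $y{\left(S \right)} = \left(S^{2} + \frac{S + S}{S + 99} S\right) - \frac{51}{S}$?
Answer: $\frac{8366}{262798589} \approx 3.1834 \cdot 10^{-5}$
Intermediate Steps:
$y{\left(S \right)} = S^{2} - \frac{51}{S} + \frac{2 S^{2}}{99 + S}$ ($y{\left(S \right)} = \left(S^{2} + \frac{2 S}{99 + S} S\right) - \frac{51}{S} = \left(S^{2} + \frac{2 S^{2}}{99 + S}\right) - \frac{51}{S} = S^{2} - \frac{51}{S} + \frac{2 S^{2}}{99 + S}$)
$\frac{1}{60155 + \left(y{\left(70 - -19 \right)} - 36747\right)} = \frac{1}{60155 - \left(36747 - \frac{-5049 + \left(70 - -19\right)^{4} - 51 \left(70 - -19\right) + 101 \left(70 - -19\right)^{3}}{\left(70 - -19\right) \left(99 + \left(70 - -19\right)\right)}\right)} = \frac{1}{60155 - \left(36747 - \frac{-5049 + \left(70 + 19\right)^{4} - 51 \left(70 + 19\right) + 101 \left(70 + 19\right)^{3}}{\left(70 + 19\right) \left(99 + \left(70 + 19\right)\right)}\right)} = \frac{1}{60155 - \left(36747 - \frac{-5049 + 89^{4} - 4539 + 101 \cdot 89^{3}}{89 \left(99 + 89\right)}\right)} = \frac{1}{60155 - \left(36747 - \frac{-5049 + 62742241 - 4539 + 101 \cdot 704969}{89 \cdot 188}\right)} = \frac{1}{60155 - \left(36747 - \frac{-5049 + 62742241 - 4539 + 71201869}{16732}\right)} = \frac{1}{60155 - \left(36747 - \frac{66967261}{8366}\right)} = \frac{1}{60155 + \left(\frac{66967261}{8366} - 36747\right)} = \frac{1}{60155 - \frac{240458141}{8366}} = \frac{1}{\frac{262798589}{8366}} = \frac{8366}{262798589}$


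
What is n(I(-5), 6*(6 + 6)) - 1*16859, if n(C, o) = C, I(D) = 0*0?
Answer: -16859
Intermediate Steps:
I(D) = 0
n(I(-5), 6*(6 + 6)) - 1*16859 = 0 - 1*16859 = 0 - 16859 = -16859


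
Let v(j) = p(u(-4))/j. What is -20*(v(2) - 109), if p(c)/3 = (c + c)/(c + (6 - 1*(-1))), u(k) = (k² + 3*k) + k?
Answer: 2180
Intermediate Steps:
u(k) = k² + 4*k
p(c) = 6*c/(7 + c) (p(c) = 3*((c + c)/(c + (6 - 1*(-1)))) = 3*((2*c)/(c + (6 + 1))) = 3*((2*c)/(c + 7)) = 3*((2*c)/(7 + c)) = 3*(2*c/(7 + c)) = 6*c/(7 + c))
v(j) = 0 (v(j) = (6*(-4*(4 - 4))/(7 - 4*(4 - 4)))/j = (6*(-4*0)/(7 - 4*0))/j = (6*0/(7 + 0))/j = (6*0/7)/j = (6*0*(⅐))/j = 0/j = 0)
-20*(v(2) - 109) = -20*(0 - 109) = -20*(-109) = 2180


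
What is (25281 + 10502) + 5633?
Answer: 41416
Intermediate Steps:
(25281 + 10502) + 5633 = 35783 + 5633 = 41416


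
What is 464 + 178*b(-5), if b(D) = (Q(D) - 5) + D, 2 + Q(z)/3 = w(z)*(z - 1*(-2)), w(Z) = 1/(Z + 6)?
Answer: -3986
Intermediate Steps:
w(Z) = 1/(6 + Z)
Q(z) = -6 + 3*(2 + z)/(6 + z) (Q(z) = -6 + 3*((z - 1*(-2))/(6 + z)) = -6 + 3*((z + 2)/(6 + z)) = -6 + 3*((2 + z)/(6 + z)) = -6 + 3*(2 + z)/(6 + z))
b(D) = -5 + D + 3*(-10 - D)/(6 + D) (b(D) = (3*(-10 - D)/(6 + D) - 5) + D = (-5 + 3*(-10 - D)/(6 + D)) + D = -5 + D + 3*(-10 - D)/(6 + D))
464 + 178*b(-5) = 464 + 178*((-60 + (-5)² - 2*(-5))/(6 - 5)) = 464 + 178*((-60 + 25 + 10)/1) = 464 + 178*(1*(-25)) = 464 + 178*(-25) = 464 - 4450 = -3986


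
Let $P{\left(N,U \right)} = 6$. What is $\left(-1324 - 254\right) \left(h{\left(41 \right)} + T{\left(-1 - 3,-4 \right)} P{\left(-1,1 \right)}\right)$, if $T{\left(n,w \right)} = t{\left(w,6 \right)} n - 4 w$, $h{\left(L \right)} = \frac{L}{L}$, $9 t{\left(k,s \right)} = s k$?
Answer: $-254058$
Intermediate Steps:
$t{\left(k,s \right)} = \frac{k s}{9}$ ($t{\left(k,s \right)} = \frac{s k}{9} = \frac{k s}{9}$)
$h{\left(L \right)} = 1$
$T{\left(n,w \right)} = - 4 w + \frac{2 n w}{3}$ ($T{\left(n,w \right)} = \frac{1}{9} w 6 n - 4 w = \frac{2 w}{3} n - 4 w = \frac{2 n w}{3} - 4 w = - 4 w + \frac{2 n w}{3}$)
$\left(-1324 - 254\right) \left(h{\left(41 \right)} + T{\left(-1 - 3,-4 \right)} P{\left(-1,1 \right)}\right) = \left(-1324 - 254\right) \left(1 + \frac{2}{3} \left(-4\right) \left(-6 - 4\right) 6\right) = - 1578 \left(1 + \frac{2}{3} \left(-4\right) \left(-6 - 4\right) 6\right) = - 1578 \left(1 + \frac{2}{3} \left(-4\right) \left(-10\right) 6\right) = - 1578 \left(1 + \frac{80}{3} \cdot 6\right) = - 1578 \left(1 + 160\right) = \left(-1578\right) 161 = -254058$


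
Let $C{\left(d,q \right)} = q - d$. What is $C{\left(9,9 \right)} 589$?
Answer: $0$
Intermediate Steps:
$C{\left(9,9 \right)} 589 = \left(9 - 9\right) 589 = 0 \cdot 589 = 0$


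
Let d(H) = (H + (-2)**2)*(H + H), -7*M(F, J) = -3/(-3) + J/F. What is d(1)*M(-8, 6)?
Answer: -5/14 ≈ -0.35714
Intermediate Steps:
M(F, J) = -1/7 - J/(7*F) (M(F, J) = -(-3/(-3) + J/F)/7 = -(-3*(-1/3) + J/F)/7 = -(1 + J/F)/7 = -1/7 - J/(7*F))
d(H) = 2*H*(4 + H) (d(H) = (H + 4)*(2*H) = (4 + H)*(2*H) = 2*H*(4 + H))
d(1)*M(-8, 6) = (2*1*(4 + 1))*((1/7)*(-1*(-8) - 1*6)/(-8)) = (2*1*5)*((1/7)*(-1/8)*(8 - 6)) = 10*((1/7)*(-1/8)*2) = 10*(-1/28) = -5/14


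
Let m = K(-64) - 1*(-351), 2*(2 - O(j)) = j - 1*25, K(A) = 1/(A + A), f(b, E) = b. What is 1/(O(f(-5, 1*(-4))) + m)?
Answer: 128/47103 ≈ 0.0027175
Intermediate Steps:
K(A) = 1/(2*A)
O(j) = 29/2 - j/2 (O(j) = 2 - (j - 1*25)/2 = 2 - (j - 25)/2 = 2 - (-25 + j)/2 = 2 + (25/2 - j/2) = 29/2 - j/2)
m = 44927/128 (m = (1/2)/(-64) - 1*(-351) = (1/2)*(-1/64) + 351 = -1/128 + 351 = 44927/128 ≈ 350.99)
1/(O(f(-5, 1*(-4))) + m) = 1/((29/2 - 1/2*(-5)) + 44927/128) = 1/((29/2 + 5/2) + 44927/128) = 1/(17 + 44927/128) = 1/(47103/128) = 128/47103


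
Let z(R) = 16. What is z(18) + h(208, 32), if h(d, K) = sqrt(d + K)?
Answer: 16 + 4*sqrt(15) ≈ 31.492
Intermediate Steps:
h(d, K) = sqrt(K + d)
z(18) + h(208, 32) = 16 + sqrt(32 + 208) = 16 + sqrt(240) = 16 + 4*sqrt(15)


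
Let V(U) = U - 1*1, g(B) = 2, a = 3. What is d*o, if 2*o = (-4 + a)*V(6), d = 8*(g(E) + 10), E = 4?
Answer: -240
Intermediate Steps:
V(U) = -1 + U (V(U) = U - 1 = -1 + U)
d = 96 (d = 8*(2 + 10) = 8*12 = 96)
o = -5/2 (o = ((-4 + 3)*(-1 + 6))/2 = (-1*5)/2 = (½)*(-5) = -5/2 ≈ -2.5000)
d*o = 96*(-5/2) = -240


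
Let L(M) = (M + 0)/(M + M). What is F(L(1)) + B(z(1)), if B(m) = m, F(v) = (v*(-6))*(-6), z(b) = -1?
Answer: 17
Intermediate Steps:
L(M) = ½ (L(M) = M/((2*M)) = M*(1/(2*M)) = ½)
F(v) = 36*v (F(v) = -6*v*(-6) = 36*v)
F(L(1)) + B(z(1)) = 36*(½) - 1 = 18 - 1 = 17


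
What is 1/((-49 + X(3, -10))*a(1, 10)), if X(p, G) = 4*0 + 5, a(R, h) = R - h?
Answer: 1/396 ≈ 0.0025253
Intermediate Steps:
X(p, G) = 5 (X(p, G) = 0 + 5 = 5)
1/((-49 + X(3, -10))*a(1, 10)) = 1/((-49 + 5)*(1 - 1*10)) = 1/(-44*(1 - 10)) = 1/(-44*(-9)) = 1/396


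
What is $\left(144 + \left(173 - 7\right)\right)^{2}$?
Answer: $96100$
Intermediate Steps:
$\left(144 + \left(173 - 7\right)\right)^{2} = \left(144 + 166\right)^{2} = 310^{2} = 96100$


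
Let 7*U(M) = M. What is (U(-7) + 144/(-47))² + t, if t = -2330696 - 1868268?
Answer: -9275474995/2209 ≈ -4.1989e+6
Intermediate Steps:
U(M) = M/7
t = -4198964
(U(-7) + 144/(-47))² + t = ((⅐)*(-7) + 144/(-47))² - 4198964 = (-1 + 144*(-1/47))² - 4198964 = (-1 - 144/47)² - 4198964 = (-191/47)² - 4198964 = 36481/2209 - 4198964 = -9275474995/2209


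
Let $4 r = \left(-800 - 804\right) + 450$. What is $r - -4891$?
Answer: $\frac{9205}{2} \approx 4602.5$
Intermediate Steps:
$r = - \frac{577}{2}$ ($r = \frac{\left(-800 - 804\right) + 450}{4} = \frac{-1604 + 450}{4} = \frac{1}{4} \left(-1154\right) = - \frac{577}{2} \approx -288.5$)
$r - -4891 = - \frac{577}{2} - -4891 = - \frac{577}{2} + 4891 = \frac{9205}{2}$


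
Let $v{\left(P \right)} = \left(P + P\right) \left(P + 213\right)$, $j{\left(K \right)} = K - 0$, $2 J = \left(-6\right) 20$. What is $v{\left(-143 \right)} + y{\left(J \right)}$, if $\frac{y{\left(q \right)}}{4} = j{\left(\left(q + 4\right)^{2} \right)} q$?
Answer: $-772660$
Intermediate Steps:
$J = -60$ ($J = \frac{\left(-6\right) 20}{2} = \frac{1}{2} \left(-120\right) = -60$)
$j{\left(K \right)} = K$ ($j{\left(K \right)} = K + 0 = K$)
$y{\left(q \right)} = 4 q \left(4 + q\right)^{2}$ ($y{\left(q \right)} = 4 \left(q + 4\right)^{2} q = 4 \left(4 + q\right)^{2} q = 4 q \left(4 + q\right)^{2}$)
$v{\left(P \right)} = 2 P \left(213 + P\right)$
$v{\left(-143 \right)} + y{\left(J \right)} = 2 \left(-143\right) \left(213 - 143\right) + 4 \left(-60\right) \left(4 - 60\right)^{2} = 2 \left(-143\right) 70 + 4 \left(-60\right) \left(-56\right)^{2} = -20020 + 4 \left(-60\right) 3136 = -20020 - 752640 = -772660$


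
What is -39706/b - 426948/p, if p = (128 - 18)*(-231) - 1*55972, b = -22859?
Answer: 6495479012/930155569 ≈ 6.9832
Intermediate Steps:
p = -81382 (p = 110*(-231) - 55972 = -25410 - 55972 = -81382)
-39706/b - 426948/p = -39706/(-22859) - 426948/(-81382) = -39706*(-1/22859) - 426948*(-1/81382) = 39706/22859 + 213474/40691 = 6495479012/930155569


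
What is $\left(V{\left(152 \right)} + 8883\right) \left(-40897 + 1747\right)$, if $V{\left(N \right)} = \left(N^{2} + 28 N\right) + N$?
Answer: $-1424864250$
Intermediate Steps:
$V{\left(N \right)} = N^{2} + 29 N$
$\left(V{\left(152 \right)} + 8883\right) \left(-40897 + 1747\right) = \left(152 \left(29 + 152\right) + 8883\right) \left(-40897 + 1747\right) = \left(152 \cdot 181 + 8883\right) \left(-39150\right) = \left(27512 + 8883\right) \left(-39150\right) = 36395 \left(-39150\right) = -1424864250$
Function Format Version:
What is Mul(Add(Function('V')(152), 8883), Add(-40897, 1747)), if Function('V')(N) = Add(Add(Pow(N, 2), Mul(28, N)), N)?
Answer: -1424864250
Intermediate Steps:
Function('V')(N) = Add(Pow(N, 2), Mul(29, N))
Mul(Add(Function('V')(152), 8883), Add(-40897, 1747)) = Mul(Add(Mul(152, Add(29, 152)), 8883), Add(-40897, 1747)) = Mul(Add(Mul(152, 181), 8883), -39150) = Mul(Add(27512, 8883), -39150) = Mul(36395, -39150) = -1424864250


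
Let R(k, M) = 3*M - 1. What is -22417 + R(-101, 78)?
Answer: -22184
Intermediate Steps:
R(k, M) = -1 + 3*M
-22417 + R(-101, 78) = -22417 + (-1 + 3*78) = -22417 + (-1 + 234) = -22417 + 233 = -22184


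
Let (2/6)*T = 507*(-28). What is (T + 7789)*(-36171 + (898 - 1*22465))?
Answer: 2009224662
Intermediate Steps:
T = -42588 (T = 3*(507*(-28)) = 3*(-14196) = -42588)
(T + 7789)*(-36171 + (898 - 1*22465)) = (-42588 + 7789)*(-36171 + (898 - 1*22465)) = -34799*(-36171 + (898 - 22465)) = -34799*(-36171 - 21567) = -34799*(-57738) = 2009224662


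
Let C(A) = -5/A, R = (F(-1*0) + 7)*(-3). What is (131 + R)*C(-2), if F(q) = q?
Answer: 275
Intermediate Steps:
R = -21 (R = (-1*0 + 7)*(-3) = (0 + 7)*(-3) = 7*(-3) = -21)
(131 + R)*C(-2) = (131 - 21)*(-5/(-2)) = 110*(-5*(-½)) = 110*(5/2) = 275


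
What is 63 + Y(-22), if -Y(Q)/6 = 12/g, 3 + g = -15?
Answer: 67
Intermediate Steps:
g = -18 (g = -3 - 15 = -18)
Y(Q) = 4 (Y(Q) = -72/(-18) = -72*(-1)/18 = -6*(-⅔) = 4)
63 + Y(-22) = 63 + 4 = 67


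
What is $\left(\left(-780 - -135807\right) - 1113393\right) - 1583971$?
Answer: $-2562337$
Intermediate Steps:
$\left(\left(-780 - -135807\right) - 1113393\right) - 1583971 = \left(\left(-780 + 135807\right) - 1113393\right) - 1583971 = \left(135027 - 1113393\right) - 1583971 = -978366 - 1583971 = -2562337$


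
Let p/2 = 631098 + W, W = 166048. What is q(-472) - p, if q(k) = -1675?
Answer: -1595967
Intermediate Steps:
p = 1594292 (p = 2*(631098 + 166048) = 2*797146 = 1594292)
q(-472) - p = -1675 - 1*1594292 = -1675 - 1594292 = -1595967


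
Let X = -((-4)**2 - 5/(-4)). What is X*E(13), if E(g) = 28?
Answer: -483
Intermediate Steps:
X = -69/4 (X = -(16 - 5*(-1/4)) = -(16 + 5/4) = -1*69/4 = -69/4 ≈ -17.250)
X*E(13) = -69/4*28 = -483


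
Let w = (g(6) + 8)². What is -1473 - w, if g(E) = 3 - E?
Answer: -1498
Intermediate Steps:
w = 25 (w = ((3 - 1*6) + 8)² = ((3 - 6) + 8)² = (-3 + 8)² = 5² = 25)
-1473 - w = -1473 - 1*25 = -1473 - 25 = -1498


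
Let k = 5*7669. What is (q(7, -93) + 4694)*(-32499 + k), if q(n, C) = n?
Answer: 27482046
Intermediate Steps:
k = 38345
(q(7, -93) + 4694)*(-32499 + k) = (7 + 4694)*(-32499 + 38345) = 4701*5846 = 27482046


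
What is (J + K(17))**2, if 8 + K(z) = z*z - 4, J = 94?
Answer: 137641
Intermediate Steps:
K(z) = -12 + z**2 (K(z) = -8 + (z*z - 4) = -8 + (z**2 - 4) = -8 + (-4 + z**2) = -12 + z**2)
(J + K(17))**2 = (94 + (-12 + 17**2))**2 = (94 + (-12 + 289))**2 = (94 + 277)**2 = 371**2 = 137641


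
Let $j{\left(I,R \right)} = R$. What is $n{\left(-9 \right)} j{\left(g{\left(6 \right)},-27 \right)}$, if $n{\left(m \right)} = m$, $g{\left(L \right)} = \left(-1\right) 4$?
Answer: $243$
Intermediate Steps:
$g{\left(L \right)} = -4$
$n{\left(-9 \right)} j{\left(g{\left(6 \right)},-27 \right)} = \left(-9\right) \left(-27\right) = 243$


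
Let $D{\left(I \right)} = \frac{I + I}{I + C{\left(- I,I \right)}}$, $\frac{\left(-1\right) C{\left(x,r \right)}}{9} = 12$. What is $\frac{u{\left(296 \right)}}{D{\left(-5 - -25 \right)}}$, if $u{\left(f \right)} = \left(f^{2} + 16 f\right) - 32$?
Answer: $-203104$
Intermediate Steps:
$C{\left(x,r \right)} = -108$ ($C{\left(x,r \right)} = \left(-9\right) 12 = -108$)
$u{\left(f \right)} = -32 + f^{2} + 16 f$
$D{\left(I \right)} = \frac{2 I}{-108 + I}$ ($D{\left(I \right)} = \frac{I + I}{I - 108} = \frac{2 I}{-108 + I}$)
$\frac{u{\left(296 \right)}}{D{\left(-5 - -25 \right)}} = \frac{-32 + 296^{2} + 16 \cdot 296}{2 \left(-5 - -25\right) \frac{1}{-108 - -20}} = \frac{-32 + 87616 + 4736}{2 \left(-5 + 25\right) \frac{1}{-108 + \left(-5 + 25\right)}} = \frac{92320}{2 \cdot 20 \frac{1}{-108 + 20}} = \frac{92320}{2 \cdot 20 \frac{1}{-88}} = \frac{92320}{2 \cdot 20 \left(- \frac{1}{88}\right)} = \frac{92320}{- \frac{5}{11}} = 92320 \left(- \frac{11}{5}\right) = -203104$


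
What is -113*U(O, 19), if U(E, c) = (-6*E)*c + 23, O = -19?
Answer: -247357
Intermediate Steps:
U(E, c) = 23 - 6*E*c (U(E, c) = -6*E*c + 23 = 23 - 6*E*c)
-113*U(O, 19) = -113*(23 - 6*(-19)*19) = -113*(23 + 2166) = -113*2189 = -247357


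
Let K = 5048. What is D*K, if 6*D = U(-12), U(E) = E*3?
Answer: -30288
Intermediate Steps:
U(E) = 3*E
D = -6 (D = (3*(-12))/6 = (1/6)*(-36) = -6)
D*K = -6*5048 = -30288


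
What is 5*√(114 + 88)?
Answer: 5*√202 ≈ 71.063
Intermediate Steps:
5*√(114 + 88) = 5*√202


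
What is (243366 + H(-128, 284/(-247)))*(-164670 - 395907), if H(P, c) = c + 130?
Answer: -33714910322556/247 ≈ -1.3650e+11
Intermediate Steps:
H(P, c) = 130 + c
(243366 + H(-128, 284/(-247)))*(-164670 - 395907) = (243366 + (130 + 284/(-247)))*(-164670 - 395907) = (243366 + (130 + 284*(-1/247)))*(-560577) = (243366 + (130 - 284/247))*(-560577) = (243366 + 31826/247)*(-560577) = (60143228/247)*(-560577) = -33714910322556/247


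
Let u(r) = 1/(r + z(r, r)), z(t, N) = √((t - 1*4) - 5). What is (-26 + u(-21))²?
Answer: (28444*√30 + 278929*I)/(3*(14*√30 + 137*I)) ≈ 678.32 + 0.60574*I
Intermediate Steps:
z(t, N) = √(-9 + t) (z(t, N) = √((t - 4) - 5) = √((-4 + t) - 5) = √(-9 + t))
u(r) = 1/(r + √(-9 + r))
(-26 + u(-21))² = (-26 + 1/(-21 + √(-9 - 21)))² = (-26 + 1/(-21 + √(-30)))² = (-26 + 1/(-21 + I*√30))²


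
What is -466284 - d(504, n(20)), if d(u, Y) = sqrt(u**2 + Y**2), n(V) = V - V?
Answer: -466788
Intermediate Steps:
n(V) = 0
d(u, Y) = sqrt(Y**2 + u**2)
-466284 - d(504, n(20)) = -466284 - sqrt(0**2 + 504**2) = -466284 - sqrt(0 + 254016) = -466284 - sqrt(254016) = -466284 - 1*504 = -466284 - 504 = -466788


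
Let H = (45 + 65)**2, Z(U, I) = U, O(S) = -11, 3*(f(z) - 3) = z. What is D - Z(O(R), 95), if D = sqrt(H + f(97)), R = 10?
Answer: 11 + sqrt(109218)/3 ≈ 121.16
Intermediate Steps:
f(z) = 3 + z/3
H = 12100 (H = 110**2 = 12100)
D = sqrt(109218)/3 (D = sqrt(12100 + (3 + (1/3)*97)) = sqrt(12100 + (3 + 97/3)) = sqrt(12100 + 106/3) = sqrt(36406/3) = sqrt(109218)/3 ≈ 110.16)
D - Z(O(R), 95) = sqrt(109218)/3 - 1*(-11) = sqrt(109218)/3 + 11 = 11 + sqrt(109218)/3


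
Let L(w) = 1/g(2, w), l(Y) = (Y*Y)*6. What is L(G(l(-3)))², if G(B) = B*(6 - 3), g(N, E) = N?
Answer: ¼ ≈ 0.25000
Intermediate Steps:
l(Y) = 6*Y² (l(Y) = Y²*6 = 6*Y²)
G(B) = 3*B (G(B) = B*3 = 3*B)
L(w) = ½ (L(w) = 1/2 = ½)
L(G(l(-3)))² = (½)² = ¼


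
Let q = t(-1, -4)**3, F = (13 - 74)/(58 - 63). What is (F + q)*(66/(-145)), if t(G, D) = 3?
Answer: -12936/725 ≈ -17.843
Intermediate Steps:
F = 61/5 (F = -61/(-5) = -61*(-1/5) = 61/5 ≈ 12.200)
q = 27 (q = 3**3 = 27)
(F + q)*(66/(-145)) = (61/5 + 27)*(66/(-145)) = 196*(66*(-1/145))/5 = (196/5)*(-66/145) = -12936/725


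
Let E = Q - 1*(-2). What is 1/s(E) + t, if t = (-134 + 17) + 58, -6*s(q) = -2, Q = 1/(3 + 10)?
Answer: -56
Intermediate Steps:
Q = 1/13 ≈ 0.076923
E = 27/13 (E = 1/13 - 1*(-2) = 1/13 + 2 = 27/13 ≈ 2.0769)
s(q) = ⅓ (s(q) = -⅙*(-2) = ⅓)
t = -59 (t = -117 + 58 = -59)
1/s(E) + t = 1/(⅓) - 59 = 3 - 59 = -56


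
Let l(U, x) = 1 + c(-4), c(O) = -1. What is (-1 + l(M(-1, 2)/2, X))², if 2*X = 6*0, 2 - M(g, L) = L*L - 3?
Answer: 1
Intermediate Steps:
M(g, L) = 5 - L² (M(g, L) = 2 - (L*L - 3) = 2 - (L² - 3) = 2 - (-3 + L²) = 2 + (3 - L²) = 5 - L²)
X = 0 (X = (6*0)/2 = (½)*0 = 0)
l(U, x) = 0 (l(U, x) = 1 - 1 = 0)
(-1 + l(M(-1, 2)/2, X))² = (-1 + 0)² = (-1)² = 1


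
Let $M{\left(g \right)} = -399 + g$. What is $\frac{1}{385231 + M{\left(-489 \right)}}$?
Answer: $\frac{1}{384343} \approx 2.6018 \cdot 10^{-6}$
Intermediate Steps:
$\frac{1}{385231 + M{\left(-489 \right)}} = \frac{1}{385231 - 888} = \frac{1}{384343}$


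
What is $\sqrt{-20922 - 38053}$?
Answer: $5 i \sqrt{2359} \approx 242.85 i$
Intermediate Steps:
$\sqrt{-20922 - 38053} = \sqrt{-58975} = 5 i \sqrt{2359}$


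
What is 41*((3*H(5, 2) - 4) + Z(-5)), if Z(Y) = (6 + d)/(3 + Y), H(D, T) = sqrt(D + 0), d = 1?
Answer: -615/2 + 123*sqrt(5) ≈ -32.464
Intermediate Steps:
H(D, T) = sqrt(D)
Z(Y) = 7/(3 + Y) (Z(Y) = (6 + 1)/(3 + Y) = 7/(3 + Y))
41*((3*H(5, 2) - 4) + Z(-5)) = 41*((3*sqrt(5) - 4) + 7/(3 - 5)) = 41*((-4 + 3*sqrt(5)) + 7/(-2)) = 41*((-4 + 3*sqrt(5)) + 7*(-1/2)) = 41*((-4 + 3*sqrt(5)) - 7/2) = 41*(-15/2 + 3*sqrt(5)) = -615/2 + 123*sqrt(5)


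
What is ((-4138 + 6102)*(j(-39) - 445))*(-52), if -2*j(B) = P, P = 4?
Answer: 45651216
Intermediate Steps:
j(B) = -2 (j(B) = -½*4 = -2)
((-4138 + 6102)*(j(-39) - 445))*(-52) = ((-4138 + 6102)*(-2 - 445))*(-52) = (1964*(-447))*(-52) = -877908*(-52) = 45651216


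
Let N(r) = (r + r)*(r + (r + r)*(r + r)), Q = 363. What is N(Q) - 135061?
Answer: 382785653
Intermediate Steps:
N(r) = 2*r*(r + 4*r²) (N(r) = (2*r)*(r + (2*r)*(2*r)) = (2*r)*(r + 4*r²) = 2*r*(r + 4*r²))
N(Q) - 135061 = 363²*(2 + 8*363) - 135061 = 131769*(2 + 2904) - 135061 = 131769*2906 - 135061 = 382920714 - 135061 = 382785653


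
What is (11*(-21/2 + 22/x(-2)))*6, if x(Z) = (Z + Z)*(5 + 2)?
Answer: -5214/7 ≈ -744.86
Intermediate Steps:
x(Z) = 14*Z (x(Z) = (2*Z)*7 = 14*Z)
(11*(-21/2 + 22/x(-2)))*6 = (11*(-21/2 + 22/((14*(-2)))))*6 = (11*(-21*½ + 22/(-28)))*6 = (11*(-21/2 + 22*(-1/28)))*6 = (11*(-21/2 - 11/14))*6 = (11*(-79/7))*6 = -869/7*6 = -5214/7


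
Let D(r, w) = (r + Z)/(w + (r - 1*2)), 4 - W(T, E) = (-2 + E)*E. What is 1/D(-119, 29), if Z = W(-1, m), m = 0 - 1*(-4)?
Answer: 92/123 ≈ 0.74797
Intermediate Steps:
m = 4 (m = 0 + 4 = 4)
W(T, E) = 4 - E*(-2 + E) (W(T, E) = 4 - (-2 + E)*E = 4 - E*(-2 + E))
Z = -4 (Z = 4 - 1*4² + 2*4 = 4 - 1*16 + 8 = 4 - 16 + 8 = -4)
D(r, w) = (-4 + r)/(-2 + r + w) (D(r, w) = (r - 4)/(w + (r - 1*2)) = (-4 + r)/(w + (r - 2)) = (-4 + r)/(w + (-2 + r)) = (-4 + r)/(-2 + r + w))
1/D(-119, 29) = 1/((-4 - 119)/(-2 - 119 + 29)) = 1/(-123/(-92)) = 1/(-1/92*(-123)) = 1/(123/92) = 92/123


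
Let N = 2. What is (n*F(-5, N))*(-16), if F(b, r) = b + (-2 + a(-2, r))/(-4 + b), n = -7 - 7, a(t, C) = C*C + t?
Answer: -1120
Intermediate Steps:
a(t, C) = t + C² (a(t, C) = C² + t = t + C²)
n = -14
F(b, r) = b + (-4 + r²)/(-4 + b) (F(b, r) = b + (-2 + (-2 + r²))/(-4 + b) = b + (-4 + r²)/(-4 + b))
(n*F(-5, N))*(-16) = -14*(-4 + (-5)² + 2² - 4*(-5))/(-4 - 5)*(-16) = -14*(-4 + 25 + 4 + 20)/(-9)*(-16) = -(-14)*45/9*(-16) = -14*(-5)*(-16) = 70*(-16) = -1120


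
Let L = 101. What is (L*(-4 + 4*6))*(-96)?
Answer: -193920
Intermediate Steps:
(L*(-4 + 4*6))*(-96) = (101*(-4 + 4*6))*(-96) = (101*(-4 + 24))*(-96) = (101*20)*(-96) = 2020*(-96) = -193920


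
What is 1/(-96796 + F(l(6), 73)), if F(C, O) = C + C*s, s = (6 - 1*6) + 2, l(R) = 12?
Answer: -1/96760 ≈ -1.0335e-5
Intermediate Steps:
s = 2 (s = (6 - 6) + 2 = 0 + 2 = 2)
F(C, O) = 3*C (F(C, O) = C + C*2 = C + 2*C = 3*C)
1/(-96796 + F(l(6), 73)) = 1/(-96796 + 3*12) = 1/(-96796 + 36) = 1/(-96760) = -1/96760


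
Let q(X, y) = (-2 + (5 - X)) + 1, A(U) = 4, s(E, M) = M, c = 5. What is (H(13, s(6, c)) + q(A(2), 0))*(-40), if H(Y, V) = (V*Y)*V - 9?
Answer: -12640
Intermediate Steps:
H(Y, V) = -9 + Y*V**2 (H(Y, V) = Y*V**2 - 9 = -9 + Y*V**2)
q(X, y) = 4 - X (q(X, y) = (3 - X) + 1 = 4 - X)
(H(13, s(6, c)) + q(A(2), 0))*(-40) = ((-9 + 13*5**2) + (4 - 1*4))*(-40) = ((-9 + 13*25) + (4 - 4))*(-40) = ((-9 + 325) + 0)*(-40) = (316 + 0)*(-40) = 316*(-40) = -12640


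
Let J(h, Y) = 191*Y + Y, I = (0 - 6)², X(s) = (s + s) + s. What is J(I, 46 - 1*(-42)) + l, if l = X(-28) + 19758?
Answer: 36570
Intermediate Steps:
X(s) = 3*s (X(s) = 2*s + s = 3*s)
I = 36 (I = (-6)² = 36)
J(h, Y) = 192*Y
l = 19674 (l = 3*(-28) + 19758 = -84 + 19758 = 19674)
J(I, 46 - 1*(-42)) + l = 192*(46 - 1*(-42)) + 19674 = 192*(46 + 42) + 19674 = 192*88 + 19674 = 16896 + 19674 = 36570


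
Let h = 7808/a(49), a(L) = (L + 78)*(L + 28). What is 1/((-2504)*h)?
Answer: -9779/19551232 ≈ -0.00050017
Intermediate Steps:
a(L) = (28 + L)*(78 + L) (a(L) = (78 + L)*(28 + L) = (28 + L)*(78 + L))
h = 7808/9779 (h = 7808/(2184 + 49² + 106*49) = 7808/(2184 + 2401 + 5194) = 7808/9779 ≈ 0.79845)
1/((-2504)*h) = 1/((-2504)*(7808/9779)) = -1/2504*9779/7808 = -9779/19551232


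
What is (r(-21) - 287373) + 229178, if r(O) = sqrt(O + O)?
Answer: -58195 + I*sqrt(42) ≈ -58195.0 + 6.4807*I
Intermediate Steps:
r(O) = sqrt(2)*sqrt(O) (r(O) = sqrt(2*O) = sqrt(2)*sqrt(O))
(r(-21) - 287373) + 229178 = (sqrt(2)*sqrt(-21) - 287373) + 229178 = (sqrt(2)*(I*sqrt(21)) - 287373) + 229178 = (I*sqrt(42) - 287373) + 229178 = (-287373 + I*sqrt(42)) + 229178 = -58195 + I*sqrt(42)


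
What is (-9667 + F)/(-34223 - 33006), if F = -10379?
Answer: 20046/67229 ≈ 0.29817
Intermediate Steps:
(-9667 + F)/(-34223 - 33006) = (-9667 - 10379)/(-34223 - 33006) = -20046/(-67229) = -20046*(-1/67229) = 20046/67229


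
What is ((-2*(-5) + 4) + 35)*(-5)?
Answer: -245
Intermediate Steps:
((-2*(-5) + 4) + 35)*(-5) = ((10 + 4) + 35)*(-5) = (14 + 35)*(-5) = 49*(-5) = -245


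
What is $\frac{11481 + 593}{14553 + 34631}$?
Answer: $\frac{6037}{24592} \approx 0.24549$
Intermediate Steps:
$\frac{11481 + 593}{14553 + 34631} = \frac{12074}{49184} = 12074 \cdot \frac{1}{49184} = \frac{6037}{24592}$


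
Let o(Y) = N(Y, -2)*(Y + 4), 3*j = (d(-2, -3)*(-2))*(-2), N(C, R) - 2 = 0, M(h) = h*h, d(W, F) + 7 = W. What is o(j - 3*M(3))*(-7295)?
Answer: 510650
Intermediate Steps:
d(W, F) = -7 + W
M(h) = h²
N(C, R) = 2 (N(C, R) = 2 + 0 = 2)
j = -12 (j = (((-7 - 2)*(-2))*(-2))/3 = (-9*(-2)*(-2))/3 = (18*(-2))/3 = (⅓)*(-36) = -12)
o(Y) = 8 + 2*Y (o(Y) = 2*(Y + 4) = 2*(4 + Y) = 8 + 2*Y)
o(j - 3*M(3))*(-7295) = (8 + 2*(-12 - 3*3²))*(-7295) = (8 + 2*(-12 - 3*9))*(-7295) = (8 + 2*(-12 - 27))*(-7295) = (8 + 2*(-39))*(-7295) = (8 - 78)*(-7295) = -70*(-7295) = 510650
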